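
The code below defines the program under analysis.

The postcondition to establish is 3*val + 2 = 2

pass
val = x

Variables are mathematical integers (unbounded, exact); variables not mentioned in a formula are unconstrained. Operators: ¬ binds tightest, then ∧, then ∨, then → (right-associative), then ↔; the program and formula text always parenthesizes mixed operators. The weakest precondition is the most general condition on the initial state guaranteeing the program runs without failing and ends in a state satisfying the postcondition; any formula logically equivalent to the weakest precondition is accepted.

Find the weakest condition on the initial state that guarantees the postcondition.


Working backward. After the program, the postcondition 3*val + 2 = 2 must hold; in canonical form it is 3*val = 0.
Before val := x: 3*x = 0
Before skip: 3*x = 0
Answer: WP = 3*x = 0


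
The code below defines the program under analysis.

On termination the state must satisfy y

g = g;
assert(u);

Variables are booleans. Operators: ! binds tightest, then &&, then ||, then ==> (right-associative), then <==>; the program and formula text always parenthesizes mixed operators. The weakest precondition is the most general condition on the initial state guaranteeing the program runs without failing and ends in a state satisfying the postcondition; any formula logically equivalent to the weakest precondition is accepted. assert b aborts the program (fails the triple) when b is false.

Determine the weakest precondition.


Working backward. After the program, y must hold.
Before assert u: u && y
Before g := g: u && y
Answer: WP = u && y


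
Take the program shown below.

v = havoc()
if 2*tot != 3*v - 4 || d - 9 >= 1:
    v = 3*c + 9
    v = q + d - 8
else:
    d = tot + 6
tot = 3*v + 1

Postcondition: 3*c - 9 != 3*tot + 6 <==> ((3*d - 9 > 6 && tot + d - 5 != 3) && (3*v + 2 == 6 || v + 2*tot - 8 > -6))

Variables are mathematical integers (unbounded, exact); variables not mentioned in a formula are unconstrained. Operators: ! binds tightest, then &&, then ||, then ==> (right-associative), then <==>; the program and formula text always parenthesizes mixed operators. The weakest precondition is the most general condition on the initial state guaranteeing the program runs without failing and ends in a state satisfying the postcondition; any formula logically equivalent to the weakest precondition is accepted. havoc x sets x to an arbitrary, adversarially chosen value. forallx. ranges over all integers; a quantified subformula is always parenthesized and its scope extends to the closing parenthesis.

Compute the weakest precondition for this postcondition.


Working backward. After the program, the postcondition 3*c - 9 != 3*tot + 6 <==> ((3*d - 9 > 6 && tot + d - 5 != 3) && (3*v + 2 == 6 || v + 2*tot - 8 > -6)) must hold; in canonical form it is 3*c != 3*tot + 15 <==> (3*d > 15 && d + tot != 8 && (3*v == 4 || 2*tot + v > 2)).
Before tot := 3*v + 1: 3*c != 9*v + 18 <==> (3*d > 15 && d + 3*v != 7 && (3*v == 4 || 7*v > 0))
Then branch requires 3*c != 9*d + 9*q - 54 <==> (3*d > 15 && 4*d + 3*q != 31 && (3*d + 3*q == 28 || 7*d + 7*q > 56)); else branch requires 3*c != 9*v + 18 <==> (3*tot > -3 && tot + 3*v != 1 && (3*v == 4 || 7*v > 0)).
Before the if: ((2*tot != 3*v - 4 || d >= 10) ==> (3*c != 9*d + 9*q - 54 <==> (3*d > 15 && 4*d + 3*q != 31 && (3*d + 3*q == 28 || 7*d + 7*q > 56)))) && ((!(2*tot != 3*v - 4 || d >= 10)) ==> (3*c != 9*v + 18 <==> (3*tot > -3 && tot + 3*v != 1 && (3*v == 4 || 7*v > 0))))
Before havoc v: forall v_1. (((2*tot != 3*v_1 - 4 || d >= 10) ==> (3*c != 9*d + 9*q - 54 <==> (3*d > 15 && 4*d + 3*q != 31 && (3*d + 3*q == 28 || 7*d + 7*q > 56)))) && ((!(2*tot != 3*v_1 - 4 || d >= 10)) ==> (3*c != 9*v_1 + 18 <==> (3*tot > -3 && tot + 3*v_1 != 1 && (3*v_1 == 4 || 7*v_1 > 0)))))
Answer: WP = forall v_1. (((2*tot != 3*v_1 - 4 || d >= 10) ==> (3*c != 9*d + 9*q - 54 <==> (3*d > 15 && 4*d + 3*q != 31 && (3*d + 3*q == 28 || 7*d + 7*q > 56)))) && ((!(2*tot != 3*v_1 - 4 || d >= 10)) ==> (3*c != 9*v_1 + 18 <==> (3*tot > -3 && tot + 3*v_1 != 1 && (3*v_1 == 4 || 7*v_1 > 0)))))


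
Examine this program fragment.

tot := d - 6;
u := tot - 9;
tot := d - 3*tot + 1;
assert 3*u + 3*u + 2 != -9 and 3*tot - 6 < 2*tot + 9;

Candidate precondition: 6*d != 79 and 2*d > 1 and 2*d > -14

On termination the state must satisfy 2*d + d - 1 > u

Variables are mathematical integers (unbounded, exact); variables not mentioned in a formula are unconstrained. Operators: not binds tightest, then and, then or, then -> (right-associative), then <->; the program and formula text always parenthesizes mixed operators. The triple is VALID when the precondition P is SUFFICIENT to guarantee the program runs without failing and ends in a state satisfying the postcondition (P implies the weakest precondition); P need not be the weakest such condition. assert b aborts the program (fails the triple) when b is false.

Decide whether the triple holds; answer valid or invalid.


Working backward. After the program, the postcondition 2*d + d - 1 > u must hold; in canonical form it is 3*d > u + 1.
Before assert 3*u + 3*u + 2 != -9 and 3*tot - 6 < 2*tot + 9: 6*u != -11 and tot < 15 and 3*d > u + 1
Before tot := d - 3*tot + 1: 6*u != -11 and d < 3*tot + 14 and 3*d > u + 1
Before u := tot - 9: 6*tot != 43 and d < 3*tot + 14 and 3*d > tot - 8
Before tot := d - 6: 6*d != 79 and 2*d > 4 and 2*d > -14
The weakest precondition is 6*d != 79 and 2*d > 4 and 2*d > -14.
Check whether 6*d != 79 and 2*d > 1 and 2*d > -14 implies it.
Countermodel: at the initial state d = 1, the precondition holds but the weakest precondition fails.
Answer: invalid


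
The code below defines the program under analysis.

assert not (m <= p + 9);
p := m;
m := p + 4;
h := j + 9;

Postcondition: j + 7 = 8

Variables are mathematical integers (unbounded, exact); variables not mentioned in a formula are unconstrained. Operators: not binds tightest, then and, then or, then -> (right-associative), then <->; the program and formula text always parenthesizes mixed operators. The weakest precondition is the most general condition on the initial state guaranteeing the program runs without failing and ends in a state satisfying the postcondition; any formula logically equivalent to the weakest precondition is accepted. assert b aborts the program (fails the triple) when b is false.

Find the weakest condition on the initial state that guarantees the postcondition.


Working backward. After the program, the postcondition j + 7 = 8 must hold; in canonical form it is j = 1.
Before h := j + 9: j = 1
Before m := p + 4: j = 1
Before p := m: j = 1
Before assert not (m <= p + 9): (not (m <= p + 9)) and j = 1
Answer: WP = (not (m <= p + 9)) and j = 1


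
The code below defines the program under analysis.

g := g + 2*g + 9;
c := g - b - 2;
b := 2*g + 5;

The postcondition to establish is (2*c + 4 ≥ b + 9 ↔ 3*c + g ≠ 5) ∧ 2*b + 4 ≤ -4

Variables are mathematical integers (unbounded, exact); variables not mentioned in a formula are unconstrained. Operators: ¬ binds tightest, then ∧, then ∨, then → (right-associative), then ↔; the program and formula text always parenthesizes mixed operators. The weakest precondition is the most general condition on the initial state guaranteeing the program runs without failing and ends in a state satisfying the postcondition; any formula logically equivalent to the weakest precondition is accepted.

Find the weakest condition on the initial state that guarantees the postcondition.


Working backward. After the program, the postcondition (2*c + 4 ≥ b + 9 ↔ 3*c + g ≠ 5) ∧ 2*b + 4 ≤ -4 must hold; in canonical form it is (2*c ≥ b + 5 ↔ 3*c + g ≠ 5) ∧ 2*b ≤ -8.
Before b := 2*g + 5: (2*c ≥ 2*g + 10 ↔ 3*c + g ≠ 5) ∧ 4*g ≤ -18
Before c := g - b - 2: (2*b ≤ -14 ↔ 4*g ≠ 3*b + 11) ∧ 4*g ≤ -18
Before g := g + 2*g + 9: (2*b ≤ -14 ↔ 12*g ≠ 3*b - 25) ∧ 12*g ≤ -54
Answer: WP = (2*b ≤ -14 ↔ 12*g ≠ 3*b - 25) ∧ 12*g ≤ -54


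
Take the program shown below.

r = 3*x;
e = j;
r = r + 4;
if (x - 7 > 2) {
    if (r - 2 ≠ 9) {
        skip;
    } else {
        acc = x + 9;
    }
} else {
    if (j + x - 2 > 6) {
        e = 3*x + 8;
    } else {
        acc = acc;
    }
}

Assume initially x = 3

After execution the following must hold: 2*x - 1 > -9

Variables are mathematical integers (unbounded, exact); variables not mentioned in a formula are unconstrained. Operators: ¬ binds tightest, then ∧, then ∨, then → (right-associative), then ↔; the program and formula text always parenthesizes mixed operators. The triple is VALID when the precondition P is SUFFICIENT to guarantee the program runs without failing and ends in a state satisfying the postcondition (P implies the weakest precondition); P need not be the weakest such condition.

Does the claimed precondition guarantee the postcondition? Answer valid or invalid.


Working backward. After the program, the postcondition 2*x - 1 > -9 must hold; in canonical form it is 2*x > -8.
Then branch requires (r ≠ 11 → 2*x > -8) ∧ ((¬(r ≠ 11)) → 2*x > -8); else branch requires (j + x > 8 → 2*x > -8) ∧ ((¬(j + x > 8)) → 2*x > -8).
Before the if: (x > 9 → ((r ≠ 11 → 2*x > -8) ∧ ((¬(r ≠ 11)) → 2*x > -8))) ∧ ((¬(x > 9)) → ((j + x > 8 → 2*x > -8) ∧ ((¬(j + x > 8)) → 2*x > -8)))
Before r := r + 4: (x > 9 → ((r ≠ 7 → 2*x > -8) ∧ ((¬(r ≠ 7)) → 2*x > -8))) ∧ ((¬(x > 9)) → ((j + x > 8 → 2*x > -8) ∧ ((¬(j + x > 8)) → 2*x > -8)))
Before e := j: (x > 9 → ((r ≠ 7 → 2*x > -8) ∧ ((¬(r ≠ 7)) → 2*x > -8))) ∧ ((¬(x > 9)) → ((j + x > 8 → 2*x > -8) ∧ ((¬(j + x > 8)) → 2*x > -8)))
Before r := 3*x: (x > 9 → ((3*x ≠ 7 → 2*x > -8) ∧ ((¬(3*x ≠ 7)) → 2*x > -8))) ∧ ((¬(x > 9)) → ((j + x > 8 → 2*x > -8) ∧ ((¬(j + x > 8)) → 2*x > -8)))
The weakest precondition is (x > 9 → ((3*x ≠ 7 → 2*x > -8) ∧ ((¬(3*x ≠ 7)) → 2*x > -8))) ∧ ((¬(x > 9)) → ((j + x > 8 → 2*x > -8) ∧ ((¬(j + x > 8)) → 2*x > -8))).
Check whether x = 3 implies it.
Every state satisfying the precondition satisfies the weakest precondition: the implication holds.
Answer: valid


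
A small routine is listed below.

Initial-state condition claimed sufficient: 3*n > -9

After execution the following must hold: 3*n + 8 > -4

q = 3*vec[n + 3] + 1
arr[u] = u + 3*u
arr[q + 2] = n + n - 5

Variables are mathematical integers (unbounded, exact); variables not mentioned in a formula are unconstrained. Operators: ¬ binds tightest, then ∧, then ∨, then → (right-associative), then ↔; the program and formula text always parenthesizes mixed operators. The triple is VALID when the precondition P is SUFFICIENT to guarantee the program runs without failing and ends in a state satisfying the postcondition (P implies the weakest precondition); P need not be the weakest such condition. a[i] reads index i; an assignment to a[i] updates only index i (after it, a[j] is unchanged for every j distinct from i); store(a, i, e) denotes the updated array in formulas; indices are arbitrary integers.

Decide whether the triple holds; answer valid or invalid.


Working backward. After the program, the postcondition 3*n + 8 > -4 must hold; in canonical form it is 3*n > -12.
Before arr[q + 2] := n + n - 5: 3*n > -12
Before arr[u] := u + 3*u: 3*n > -12
Before q := 3*vec[n + 3] + 1: 3*n > -12
The weakest precondition is 3*n > -12.
Check whether 3*n > -9 implies it.
Every state satisfying the precondition satisfies the weakest precondition: the implication holds.
Answer: valid


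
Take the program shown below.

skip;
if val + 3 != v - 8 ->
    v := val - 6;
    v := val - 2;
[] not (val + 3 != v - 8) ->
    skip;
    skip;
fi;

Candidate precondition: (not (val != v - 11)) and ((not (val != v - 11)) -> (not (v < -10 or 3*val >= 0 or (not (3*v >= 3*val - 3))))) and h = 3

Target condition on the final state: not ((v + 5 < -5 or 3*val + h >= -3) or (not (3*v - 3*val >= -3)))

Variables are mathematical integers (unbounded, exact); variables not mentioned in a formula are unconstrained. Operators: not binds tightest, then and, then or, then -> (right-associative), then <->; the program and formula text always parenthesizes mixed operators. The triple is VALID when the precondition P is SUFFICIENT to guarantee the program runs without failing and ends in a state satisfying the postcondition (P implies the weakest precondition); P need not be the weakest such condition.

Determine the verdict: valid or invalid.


Working backward. After the program, the postcondition not ((v + 5 < -5 or 3*val + h >= -3) or (not (3*v - 3*val >= -3))) must hold; in canonical form it is not (v < -10 or h + 3*val >= -3 or (not (3*v >= 3*val - 3))).
Then branch requires false; else branch requires not (v < -10 or h + 3*val >= -3 or (not (3*v >= 3*val - 3))).
Before the if: (not (val != v - 11)) and ((not (val != v - 11)) -> (not (v < -10 or h + 3*val >= -3 or (not (3*v >= 3*val - 3)))))
Before skip: (not (val != v - 11)) and ((not (val != v - 11)) -> (not (v < -10 or h + 3*val >= -3 or (not (3*v >= 3*val - 3)))))
The weakest precondition is (not (val != v - 11)) and ((not (val != v - 11)) -> (not (v < -10 or h + 3*val >= -3 or (not (3*v >= 3*val - 3))))).
Check whether (not (val != v - 11)) and ((not (val != v - 11)) -> (not (v < -10 or 3*val >= 0 or (not (3*v >= 3*val - 3))))) and h = 3 implies it.
Countermodel: at the initial state h = 3, v = 9, val = -2, the precondition holds but the weakest precondition fails.
Answer: invalid


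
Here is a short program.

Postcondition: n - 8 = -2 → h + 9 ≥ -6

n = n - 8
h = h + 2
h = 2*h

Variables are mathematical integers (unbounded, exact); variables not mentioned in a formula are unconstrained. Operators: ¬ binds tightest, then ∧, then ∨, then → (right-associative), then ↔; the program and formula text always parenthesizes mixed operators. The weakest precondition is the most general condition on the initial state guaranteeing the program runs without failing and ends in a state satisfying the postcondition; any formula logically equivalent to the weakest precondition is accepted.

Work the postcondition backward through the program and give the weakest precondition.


Working backward. After the program, the postcondition n - 8 = -2 → h + 9 ≥ -6 must hold; in canonical form it is n = 6 → h ≥ -15.
Before h := 2*h: n = 6 → 2*h ≥ -15
Before h := h + 2: n = 6 → 2*h ≥ -19
Before n := n - 8: n = 14 → 2*h ≥ -19
Answer: WP = n = 14 → 2*h ≥ -19


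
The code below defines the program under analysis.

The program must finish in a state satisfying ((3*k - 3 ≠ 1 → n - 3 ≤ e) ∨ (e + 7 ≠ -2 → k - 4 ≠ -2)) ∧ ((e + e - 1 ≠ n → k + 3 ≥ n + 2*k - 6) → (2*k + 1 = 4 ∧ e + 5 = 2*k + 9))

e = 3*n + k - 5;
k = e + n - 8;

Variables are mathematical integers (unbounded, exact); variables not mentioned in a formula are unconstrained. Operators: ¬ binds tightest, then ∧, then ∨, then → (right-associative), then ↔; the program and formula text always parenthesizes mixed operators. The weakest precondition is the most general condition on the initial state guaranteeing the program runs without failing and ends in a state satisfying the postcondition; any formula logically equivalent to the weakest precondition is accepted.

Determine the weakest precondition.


Working backward. After the program, the postcondition ((3*k - 3 ≠ 1 → n - 3 ≤ e) ∨ (e + 7 ≠ -2 → k - 4 ≠ -2)) ∧ ((e + e - 1 ≠ n → k + 3 ≥ n + 2*k - 6) → (2*k + 1 = 4 ∧ e + 5 = 2*k + 9)) must hold; in canonical form it is ((3*k ≠ 4 → n ≤ e + 3) ∨ (e ≠ -9 → k ≠ 2)) ∧ ((2*e ≠ n + 1 → k + n ≤ 9) → (2*k = 3 ∧ e = 2*k + 4)).
Before k := e + n - 8: ((3*e + 3*n ≠ 28 → n ≤ e + 3) ∨ (e ≠ -9 → e + n ≠ 10)) ∧ ((2*e ≠ n + 1 → e + 2*n ≤ 17) → (2*e + 2*n = 19 ∧ e + 2*n = 12))
Before e := 3*n + k - 5: ((3*k + 12*n ≠ 43 → k + 2*n ≥ 2) ∨ (k + 3*n ≠ -4 → k + 4*n ≠ 15)) ∧ ((2*k + 5*n ≠ 11 → k + 5*n ≤ 22) → (2*k + 8*n = 29 ∧ k + 5*n = 17))
Answer: WP = ((3*k + 12*n ≠ 43 → k + 2*n ≥ 2) ∨ (k + 3*n ≠ -4 → k + 4*n ≠ 15)) ∧ ((2*k + 5*n ≠ 11 → k + 5*n ≤ 22) → (2*k + 8*n = 29 ∧ k + 5*n = 17))


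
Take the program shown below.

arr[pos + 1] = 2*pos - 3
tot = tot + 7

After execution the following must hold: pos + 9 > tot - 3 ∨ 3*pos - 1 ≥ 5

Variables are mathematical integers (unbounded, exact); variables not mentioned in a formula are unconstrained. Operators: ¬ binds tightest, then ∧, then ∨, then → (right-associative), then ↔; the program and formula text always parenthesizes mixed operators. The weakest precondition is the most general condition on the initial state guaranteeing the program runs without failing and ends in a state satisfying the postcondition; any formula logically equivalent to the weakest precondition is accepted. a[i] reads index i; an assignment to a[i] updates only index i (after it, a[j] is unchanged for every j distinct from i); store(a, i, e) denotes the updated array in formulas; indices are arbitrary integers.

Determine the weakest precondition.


Working backward. After the program, the postcondition pos + 9 > tot - 3 ∨ 3*pos - 1 ≥ 5 must hold; in canonical form it is pos > tot - 12 ∨ 3*pos ≥ 6.
Before tot := tot + 7: pos > tot - 5 ∨ 3*pos ≥ 6
Before arr[pos + 1] := 2*pos - 3: pos > tot - 5 ∨ 3*pos ≥ 6
Answer: WP = pos > tot - 5 ∨ 3*pos ≥ 6


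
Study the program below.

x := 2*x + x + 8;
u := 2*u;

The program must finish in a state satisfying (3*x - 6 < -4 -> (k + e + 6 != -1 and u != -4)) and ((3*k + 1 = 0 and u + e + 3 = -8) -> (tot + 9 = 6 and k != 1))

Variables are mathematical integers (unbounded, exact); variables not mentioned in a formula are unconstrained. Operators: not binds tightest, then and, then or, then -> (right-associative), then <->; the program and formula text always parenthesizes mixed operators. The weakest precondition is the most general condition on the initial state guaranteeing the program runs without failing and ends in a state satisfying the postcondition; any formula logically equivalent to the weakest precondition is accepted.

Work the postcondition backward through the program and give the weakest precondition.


Working backward. After the program, the postcondition (3*x - 6 < -4 -> (k + e + 6 != -1 and u != -4)) and ((3*k + 1 = 0 and u + e + 3 = -8) -> (tot + 9 = 6 and k != 1)) must hold; in canonical form it is (3*x < 2 -> (e + k != -7 and u != -4)) and ((3*k = -1 and e + u = -11) -> (tot = -3 and k != 1)).
Before u := 2*u: (3*x < 2 -> (e + k != -7 and 2*u != -4)) and ((3*k = -1 and e + 2*u = -11) -> (tot = -3 and k != 1))
Before x := 2*x + x + 8: (9*x < -22 -> (e + k != -7 and 2*u != -4)) and ((3*k = -1 and e + 2*u = -11) -> (tot = -3 and k != 1))
Answer: WP = (9*x < -22 -> (e + k != -7 and 2*u != -4)) and ((3*k = -1 and e + 2*u = -11) -> (tot = -3 and k != 1))


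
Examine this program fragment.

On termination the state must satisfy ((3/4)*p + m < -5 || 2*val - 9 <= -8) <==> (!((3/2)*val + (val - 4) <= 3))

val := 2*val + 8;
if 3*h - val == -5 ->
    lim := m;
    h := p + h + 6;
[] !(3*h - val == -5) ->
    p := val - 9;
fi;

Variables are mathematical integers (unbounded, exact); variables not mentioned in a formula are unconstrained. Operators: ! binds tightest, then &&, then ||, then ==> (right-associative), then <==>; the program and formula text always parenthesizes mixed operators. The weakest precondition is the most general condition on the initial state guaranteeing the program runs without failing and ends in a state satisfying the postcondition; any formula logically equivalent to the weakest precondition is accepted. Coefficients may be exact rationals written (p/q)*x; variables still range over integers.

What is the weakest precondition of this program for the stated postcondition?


Working backward. After the program, the postcondition ((3/4)*p + m < -5 || 2*val - 9 <= -8) <==> (!((3/2)*val + (val - 4) <= 3)) must hold; in canonical form it is (m + (3/4)*p < -5 || 2*val <= 1) <==> (!((5/2)*val <= 7)).
Then branch requires (m + (3/4)*p < -5 || 2*val <= 1) <==> (!((5/2)*val <= 7)); else branch requires (m + (3/4)*val < 7/4 || 2*val <= 1) <==> (!((5/2)*val <= 7)).
Before the if: (3*h == val - 5 ==> ((m + (3/4)*p < -5 || 2*val <= 1) <==> (!((5/2)*val <= 7)))) && ((!(3*h == val - 5)) ==> ((m + (3/4)*val < 7/4 || 2*val <= 1) <==> (!((5/2)*val <= 7))))
Before val := 2*val + 8: (3*h == 2*val + 3 ==> ((m + (3/4)*p < -5 || 4*val <= -15) <==> (!(5*val <= -13)))) && ((!(3*h == 2*val + 3)) ==> ((m + (3/2)*val < -17/4 || 4*val <= -15) <==> (!(5*val <= -13))))
Answer: WP = (3*h == 2*val + 3 ==> ((m + (3/4)*p < -5 || 4*val <= -15) <==> (!(5*val <= -13)))) && ((!(3*h == 2*val + 3)) ==> ((m + (3/2)*val < -17/4 || 4*val <= -15) <==> (!(5*val <= -13))))


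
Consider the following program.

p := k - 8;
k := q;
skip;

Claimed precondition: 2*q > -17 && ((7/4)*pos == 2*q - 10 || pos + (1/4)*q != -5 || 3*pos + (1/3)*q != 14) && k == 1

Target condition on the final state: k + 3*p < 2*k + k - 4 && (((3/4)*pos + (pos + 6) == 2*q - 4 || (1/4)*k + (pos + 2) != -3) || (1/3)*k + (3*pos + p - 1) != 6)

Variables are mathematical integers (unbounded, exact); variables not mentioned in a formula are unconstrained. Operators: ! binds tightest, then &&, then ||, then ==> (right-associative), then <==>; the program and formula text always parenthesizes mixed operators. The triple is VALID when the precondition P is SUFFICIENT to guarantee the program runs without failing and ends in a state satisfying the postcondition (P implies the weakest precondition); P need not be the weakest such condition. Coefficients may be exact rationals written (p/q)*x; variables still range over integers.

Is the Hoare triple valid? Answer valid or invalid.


Working backward. After the program, the postcondition k + 3*p < 2*k + k - 4 && (((3/4)*pos + (pos + 6) == 2*q - 4 || (1/4)*k + (pos + 2) != -3) || (1/3)*k + (3*pos + p - 1) != 6) must hold; in canonical form it is 3*p < 2*k - 4 && ((7/4)*pos == 2*q - 10 || (1/4)*k + pos != -5 || (1/3)*k + p + 3*pos != 7).
Before skip: 3*p < 2*k - 4 && ((7/4)*pos == 2*q - 10 || (1/4)*k + pos != -5 || (1/3)*k + p + 3*pos != 7)
Before k := q: 3*p < 2*q - 4 && ((7/4)*pos == 2*q - 10 || pos + (1/4)*q != -5 || p + 3*pos + (1/3)*q != 7)
Before p := k - 8: 3*k < 2*q + 20 && ((7/4)*pos == 2*q - 10 || pos + (1/4)*q != -5 || k + 3*pos + (1/3)*q != 15)
The weakest precondition is 3*k < 2*q + 20 && ((7/4)*pos == 2*q - 10 || pos + (1/4)*q != -5 || k + 3*pos + (1/3)*q != 15).
Check whether 2*q > -17 && ((7/4)*pos == 2*q - 10 || pos + (1/4)*q != -5 || 3*pos + (1/3)*q != 14) && k == 1 implies it.
Every state satisfying the precondition satisfies the weakest precondition: the implication holds.
Answer: valid


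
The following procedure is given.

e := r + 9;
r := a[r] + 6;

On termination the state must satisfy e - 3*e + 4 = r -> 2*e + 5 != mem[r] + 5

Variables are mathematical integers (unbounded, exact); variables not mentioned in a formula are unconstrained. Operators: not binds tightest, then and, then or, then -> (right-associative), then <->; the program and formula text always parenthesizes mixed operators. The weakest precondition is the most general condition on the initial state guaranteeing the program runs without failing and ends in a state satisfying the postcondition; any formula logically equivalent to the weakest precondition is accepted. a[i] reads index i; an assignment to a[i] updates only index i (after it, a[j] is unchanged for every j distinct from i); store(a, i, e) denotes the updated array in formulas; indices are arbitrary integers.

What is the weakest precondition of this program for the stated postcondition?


Working backward. After the program, the postcondition e - 3*e + 4 = r -> 2*e + 5 != mem[r] + 5 must hold; in canonical form it is 2*e + r = 4 -> 2*e != mem[r].
Before r := a[r] + 6: a[r] + 2*e = -2 -> 2*e != mem[a[r] + 6]
Before e := r + 9: a[r] + 2*r = -20 -> 2*r != mem[a[r] + 6] - 18
Answer: WP = a[r] + 2*r = -20 -> 2*r != mem[a[r] + 6] - 18


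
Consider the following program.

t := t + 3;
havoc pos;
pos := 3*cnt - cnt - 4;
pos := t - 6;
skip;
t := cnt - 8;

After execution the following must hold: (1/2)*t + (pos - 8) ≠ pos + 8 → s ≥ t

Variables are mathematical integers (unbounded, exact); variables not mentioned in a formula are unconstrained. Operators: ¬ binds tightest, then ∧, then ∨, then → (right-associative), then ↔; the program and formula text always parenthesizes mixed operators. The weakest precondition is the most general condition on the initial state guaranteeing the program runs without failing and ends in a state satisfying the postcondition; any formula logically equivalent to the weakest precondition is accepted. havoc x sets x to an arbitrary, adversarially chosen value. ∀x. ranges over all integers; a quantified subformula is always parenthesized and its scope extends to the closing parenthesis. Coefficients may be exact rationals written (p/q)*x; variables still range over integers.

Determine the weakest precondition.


Working backward. After the program, the postcondition (1/2)*t + (pos - 8) ≠ pos + 8 → s ≥ t must hold; in canonical form it is (1/2)*t ≠ 16 → s ≥ t.
Before t := cnt - 8: (1/2)*cnt ≠ 20 → s ≥ cnt - 8
Before skip: (1/2)*cnt ≠ 20 → s ≥ cnt - 8
Before pos := t - 6: (1/2)*cnt ≠ 20 → s ≥ cnt - 8
Before pos := 3*cnt - cnt - 4: (1/2)*cnt ≠ 20 → s ≥ cnt - 8
Before havoc pos: (1/2)*cnt ≠ 20 → s ≥ cnt - 8
Before t := t + 3: (1/2)*cnt ≠ 20 → s ≥ cnt - 8
Answer: WP = (1/2)*cnt ≠ 20 → s ≥ cnt - 8


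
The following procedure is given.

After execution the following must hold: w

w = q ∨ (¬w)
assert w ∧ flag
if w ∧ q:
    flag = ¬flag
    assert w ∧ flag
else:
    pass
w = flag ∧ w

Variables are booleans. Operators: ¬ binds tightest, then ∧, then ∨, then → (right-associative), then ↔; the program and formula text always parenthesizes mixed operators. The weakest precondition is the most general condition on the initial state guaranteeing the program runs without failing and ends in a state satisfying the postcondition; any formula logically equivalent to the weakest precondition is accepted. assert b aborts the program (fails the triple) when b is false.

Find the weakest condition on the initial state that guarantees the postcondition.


Working backward. After the program, w must hold.
Before w := flag ∧ w: flag ∧ w
Then branch requires w ∧ (¬flag); else branch requires flag ∧ w.
Before the if: ((w ∧ q) → (w ∧ (¬flag))) ∧ ((¬(w ∧ q)) → (flag ∧ w))
Before assert w ∧ flag: w ∧ flag ∧ ((w ∧ q) → (w ∧ (¬flag))) ∧ ((¬(w ∧ q)) → (flag ∧ w))
Before w := q ∨ (¬w): (q ∨ (¬w)) ∧ flag ∧ (((q ∨ (¬w)) ∧ q) → ((q ∨ (¬w)) ∧ (¬flag))) ∧ ((¬((q ∨ (¬w)) ∧ q)) → (flag ∧ (q ∨ (¬w))))
Answer: WP = (q ∨ (¬w)) ∧ flag ∧ (((q ∨ (¬w)) ∧ q) → ((q ∨ (¬w)) ∧ (¬flag))) ∧ ((¬((q ∨ (¬w)) ∧ q)) → (flag ∧ (q ∨ (¬w))))


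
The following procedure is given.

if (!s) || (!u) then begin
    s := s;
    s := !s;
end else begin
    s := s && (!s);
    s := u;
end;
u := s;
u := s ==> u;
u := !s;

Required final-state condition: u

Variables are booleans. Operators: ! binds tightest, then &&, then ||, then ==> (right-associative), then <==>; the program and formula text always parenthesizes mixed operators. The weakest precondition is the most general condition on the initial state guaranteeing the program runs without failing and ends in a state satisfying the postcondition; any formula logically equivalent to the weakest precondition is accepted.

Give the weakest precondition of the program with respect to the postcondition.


Working backward. After the program, u must hold.
Before u := !s: !s
Before u := s ==> u: !s
Before u := s: !s
Then branch requires s; else branch requires !u.
Before the if: (((!s) || (!u)) ==> s) && ((!((!s) || (!u))) ==> (!u))
Answer: WP = (((!s) || (!u)) ==> s) && ((!((!s) || (!u))) ==> (!u))


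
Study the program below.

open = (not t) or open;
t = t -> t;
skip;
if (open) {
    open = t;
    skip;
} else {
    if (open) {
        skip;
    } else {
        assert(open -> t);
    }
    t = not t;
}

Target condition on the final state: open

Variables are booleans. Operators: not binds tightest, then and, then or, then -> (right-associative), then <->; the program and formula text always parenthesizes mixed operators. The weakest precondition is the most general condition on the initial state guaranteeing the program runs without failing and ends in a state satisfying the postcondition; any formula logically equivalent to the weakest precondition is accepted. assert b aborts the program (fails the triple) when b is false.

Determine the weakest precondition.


Working backward. After the program, open must hold.
Then branch requires t; else branch requires (not open) -> ((open -> t) and open).
Before the if: (open -> t) and ((not open) -> ((not open) -> ((open -> t) and open)))
Before skip: (open -> t) and ((not open) -> ((not open) -> ((open -> t) and open)))
Before t := t -> t: (not open) -> ((not open) -> open)
Before open := (not t) or open: (not ((not t) or open)) -> ((not ((not t) or open)) -> ((not t) or open))
Answer: WP = (not ((not t) or open)) -> ((not ((not t) or open)) -> ((not t) or open))


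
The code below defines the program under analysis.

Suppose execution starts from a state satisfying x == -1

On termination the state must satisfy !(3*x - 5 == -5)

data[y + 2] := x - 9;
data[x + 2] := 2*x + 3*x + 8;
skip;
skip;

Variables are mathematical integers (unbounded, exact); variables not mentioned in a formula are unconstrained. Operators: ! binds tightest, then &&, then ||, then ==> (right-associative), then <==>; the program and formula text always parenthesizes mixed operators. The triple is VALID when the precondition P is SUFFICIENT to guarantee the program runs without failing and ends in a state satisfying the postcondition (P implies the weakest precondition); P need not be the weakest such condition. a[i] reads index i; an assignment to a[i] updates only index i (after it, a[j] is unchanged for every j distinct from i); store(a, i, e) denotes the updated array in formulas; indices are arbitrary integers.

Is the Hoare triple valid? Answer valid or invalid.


Working backward. After the program, the postcondition !(3*x - 5 == -5) must hold; in canonical form it is !(3*x == 0).
Before skip: !(3*x == 0)
Before skip: !(3*x == 0)
Before data[x + 2] := 2*x + 3*x + 8: !(3*x == 0)
Before data[y + 2] := x - 9: !(3*x == 0)
The weakest precondition is !(3*x == 0).
Check whether x == -1 implies it.
Every state satisfying the precondition satisfies the weakest precondition: the implication holds.
Answer: valid


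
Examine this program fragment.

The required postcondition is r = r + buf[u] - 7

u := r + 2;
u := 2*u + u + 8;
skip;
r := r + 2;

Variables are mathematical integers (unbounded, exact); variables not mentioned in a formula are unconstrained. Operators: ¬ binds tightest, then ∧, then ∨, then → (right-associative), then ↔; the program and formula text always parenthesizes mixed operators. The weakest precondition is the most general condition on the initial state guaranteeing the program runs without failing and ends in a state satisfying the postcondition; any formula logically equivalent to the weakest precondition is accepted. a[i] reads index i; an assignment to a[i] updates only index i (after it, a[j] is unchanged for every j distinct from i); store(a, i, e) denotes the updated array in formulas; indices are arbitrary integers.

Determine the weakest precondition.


Working backward. After the program, the postcondition r = r + buf[u] - 7 must hold; in canonical form it is buf[u] = 7.
Before r := r + 2: buf[u] = 7
Before skip: buf[u] = 7
Before u := 2*u + u + 8: buf[3*u + 8] = 7
Before u := r + 2: buf[3*r + 14] = 7
Answer: WP = buf[3*r + 14] = 7


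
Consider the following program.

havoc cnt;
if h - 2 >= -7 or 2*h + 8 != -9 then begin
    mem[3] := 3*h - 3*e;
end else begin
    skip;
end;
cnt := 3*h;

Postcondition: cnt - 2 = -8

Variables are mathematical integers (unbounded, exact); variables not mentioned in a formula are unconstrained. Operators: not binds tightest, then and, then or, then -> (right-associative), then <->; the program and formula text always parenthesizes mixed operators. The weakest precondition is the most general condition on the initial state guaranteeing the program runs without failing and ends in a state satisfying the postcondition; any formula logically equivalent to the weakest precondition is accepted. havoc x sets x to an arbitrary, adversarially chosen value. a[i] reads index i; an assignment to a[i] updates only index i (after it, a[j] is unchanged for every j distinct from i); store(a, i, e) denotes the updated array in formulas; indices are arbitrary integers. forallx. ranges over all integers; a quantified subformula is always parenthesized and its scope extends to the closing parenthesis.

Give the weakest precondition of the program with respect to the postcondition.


Working backward. After the program, the postcondition cnt - 2 = -8 must hold; in canonical form it is cnt = -6.
Before cnt := 3*h: 3*h = -6
Then branch requires 3*h = -6; else branch requires 3*h = -6.
Before the if: ((h >= -5 or 2*h != -17) -> 3*h = -6) and ((not (h >= -5 or 2*h != -17)) -> 3*h = -6)
Before havoc cnt: ((h >= -5 or 2*h != -17) -> 3*h = -6) and ((not (h >= -5 or 2*h != -17)) -> 3*h = -6)
Answer: WP = ((h >= -5 or 2*h != -17) -> 3*h = -6) and ((not (h >= -5 or 2*h != -17)) -> 3*h = -6)


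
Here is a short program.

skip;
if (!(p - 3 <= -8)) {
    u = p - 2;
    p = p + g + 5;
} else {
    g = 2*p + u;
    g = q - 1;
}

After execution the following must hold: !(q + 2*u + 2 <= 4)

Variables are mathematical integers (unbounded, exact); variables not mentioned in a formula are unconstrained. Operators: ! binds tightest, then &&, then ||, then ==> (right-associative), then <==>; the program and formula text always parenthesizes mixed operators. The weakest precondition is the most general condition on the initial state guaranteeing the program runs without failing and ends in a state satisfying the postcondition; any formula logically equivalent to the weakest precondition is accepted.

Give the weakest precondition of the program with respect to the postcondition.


Working backward. After the program, the postcondition !(q + 2*u + 2 <= 4) must hold; in canonical form it is !(q + 2*u <= 2).
Then branch requires !(2*p + q <= 6); else branch requires !(q + 2*u <= 2).
Before the if: ((!(p <= -5)) ==> (!(2*p + q <= 6))) && (p <= -5 ==> (!(q + 2*u <= 2)))
Before skip: ((!(p <= -5)) ==> (!(2*p + q <= 6))) && (p <= -5 ==> (!(q + 2*u <= 2)))
Answer: WP = ((!(p <= -5)) ==> (!(2*p + q <= 6))) && (p <= -5 ==> (!(q + 2*u <= 2)))


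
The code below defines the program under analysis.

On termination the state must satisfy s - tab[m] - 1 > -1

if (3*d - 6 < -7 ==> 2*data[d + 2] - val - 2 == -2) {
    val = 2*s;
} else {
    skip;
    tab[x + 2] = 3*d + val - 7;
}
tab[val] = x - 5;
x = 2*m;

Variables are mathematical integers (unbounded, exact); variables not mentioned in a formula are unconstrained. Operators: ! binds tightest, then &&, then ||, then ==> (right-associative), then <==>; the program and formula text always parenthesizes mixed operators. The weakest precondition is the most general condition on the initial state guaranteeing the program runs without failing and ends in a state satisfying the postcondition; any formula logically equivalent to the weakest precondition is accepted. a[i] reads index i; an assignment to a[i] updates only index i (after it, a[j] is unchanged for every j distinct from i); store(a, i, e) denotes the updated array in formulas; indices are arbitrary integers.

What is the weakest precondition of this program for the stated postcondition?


Working backward. After the program, the postcondition s - tab[m] - 1 > -1 must hold; in canonical form it is s > tab[m].
Before x := 2*m: s > tab[m]
Before tab[val] := x - 5: s > store(tab, val, x - 5)[m]
Then branch requires s > store(tab, 2*s, x - 5)[m]; else branch requires s > store(store(tab, x + 2, 3*d + val - 7), val, x - 5)[m].
Before the if: ((3*d < -1 ==> 2*data[d + 2] == val) ==> s > store(tab, 2*s, x - 5)[m]) && ((!(3*d < -1 ==> 2*data[d + 2] == val)) ==> s > store(store(tab, x + 2, 3*d + val - 7), val, x - 5)[m])
Answer: WP = ((3*d < -1 ==> 2*data[d + 2] == val) ==> s > store(tab, 2*s, x - 5)[m]) && ((!(3*d < -1 ==> 2*data[d + 2] == val)) ==> s > store(store(tab, x + 2, 3*d + val - 7), val, x - 5)[m])


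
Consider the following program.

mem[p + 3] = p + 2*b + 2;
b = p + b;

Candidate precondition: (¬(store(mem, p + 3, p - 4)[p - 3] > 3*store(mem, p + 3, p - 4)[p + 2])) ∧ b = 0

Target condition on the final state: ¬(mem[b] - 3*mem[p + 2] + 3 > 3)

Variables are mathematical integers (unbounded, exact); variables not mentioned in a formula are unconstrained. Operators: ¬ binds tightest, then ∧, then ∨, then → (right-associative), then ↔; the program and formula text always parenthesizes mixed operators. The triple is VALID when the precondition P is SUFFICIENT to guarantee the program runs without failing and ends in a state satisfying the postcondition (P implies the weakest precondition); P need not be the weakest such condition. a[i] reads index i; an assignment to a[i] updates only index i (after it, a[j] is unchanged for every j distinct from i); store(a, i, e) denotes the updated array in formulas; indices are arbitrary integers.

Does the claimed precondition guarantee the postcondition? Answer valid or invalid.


Working backward. After the program, the postcondition ¬(mem[b] - 3*mem[p + 2] + 3 > 3) must hold; in canonical form it is ¬(mem[b] > 3*mem[p + 2]).
Before b := p + b: ¬(mem[b + p] > 3*mem[p + 2])
Before mem[p + 3] := p + 2*b + 2: ¬(store(mem, p + 3, 2*b + p + 2)[b + p] > 3*store(mem, p + 3, 2*b + p + 2)[p + 2])
The weakest precondition is ¬(store(mem, p + 3, 2*b + p + 2)[b + p] > 3*store(mem, p + 3, 2*b + p + 2)[p + 2]).
Check whether (¬(store(mem, p + 3, p - 4)[p - 3] > 3*store(mem, p + 3, p - 4)[p + 2])) ∧ b = 0 implies it.
Countermodel: at the initial state b = 0, mem = {[-3] = -30152, [0] = 19549, [2] = 6516, [3] = 4, elsewhere 4}, p = 0, the precondition holds but the weakest precondition fails.
Answer: invalid


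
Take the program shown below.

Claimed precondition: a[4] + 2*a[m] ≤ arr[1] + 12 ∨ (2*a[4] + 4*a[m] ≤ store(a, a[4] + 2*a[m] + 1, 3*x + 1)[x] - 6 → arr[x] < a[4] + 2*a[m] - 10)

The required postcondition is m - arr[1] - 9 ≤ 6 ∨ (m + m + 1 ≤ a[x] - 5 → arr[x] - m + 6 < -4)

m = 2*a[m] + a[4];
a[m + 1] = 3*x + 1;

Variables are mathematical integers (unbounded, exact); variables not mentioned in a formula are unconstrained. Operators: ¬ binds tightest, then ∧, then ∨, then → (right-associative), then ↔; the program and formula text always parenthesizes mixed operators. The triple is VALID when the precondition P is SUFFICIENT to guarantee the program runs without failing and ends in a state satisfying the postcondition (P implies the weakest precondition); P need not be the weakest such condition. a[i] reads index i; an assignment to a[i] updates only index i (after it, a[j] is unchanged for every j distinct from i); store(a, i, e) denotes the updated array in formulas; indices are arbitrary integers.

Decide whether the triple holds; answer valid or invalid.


Working backward. After the program, the postcondition m - arr[1] - 9 ≤ 6 ∨ (m + m + 1 ≤ a[x] - 5 → arr[x] - m + 6 < -4) must hold; in canonical form it is m ≤ arr[1] + 15 ∨ (2*m ≤ a[x] - 6 → arr[x] < m - 10).
Before a[m + 1] := 3*x + 1: m ≤ arr[1] + 15 ∨ (2*m ≤ store(a, m + 1, 3*x + 1)[x] - 6 → arr[x] < m - 10)
Before m := 2*a[m] + a[4]: a[4] + 2*a[m] ≤ arr[1] + 15 ∨ (2*a[4] + 4*a[m] ≤ store(a, a[4] + 2*a[m] + 1, 3*x + 1)[x] - 6 → arr[x] < a[4] + 2*a[m] - 10)
The weakest precondition is a[4] + 2*a[m] ≤ arr[1] + 15 ∨ (2*a[4] + 4*a[m] ≤ store(a, a[4] + 2*a[m] + 1, 3*x + 1)[x] - 6 → arr[x] < a[4] + 2*a[m] - 10).
Check whether a[4] + 2*a[m] ≤ arr[1] + 12 ∨ (2*a[4] + 4*a[m] ≤ store(a, a[4] + 2*a[m] + 1, 3*x + 1)[x] - 6 → arr[x] < a[4] + 2*a[m] - 10) implies it.
Every state satisfying the precondition satisfies the weakest precondition: the implication holds.
Answer: valid
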